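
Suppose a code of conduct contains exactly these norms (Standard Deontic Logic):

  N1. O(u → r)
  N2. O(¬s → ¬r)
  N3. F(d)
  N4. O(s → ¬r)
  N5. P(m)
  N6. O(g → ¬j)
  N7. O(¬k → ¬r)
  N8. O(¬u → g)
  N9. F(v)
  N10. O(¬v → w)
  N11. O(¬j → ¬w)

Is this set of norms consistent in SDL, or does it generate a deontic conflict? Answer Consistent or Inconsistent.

Inconsistent

Premises 4 and 2 cover both cases: O(s → ¬r) and O(¬s → ¬r). Since s ∨ ¬s is a tautology, O(¬r) follows.
Premise 1 is O(u → r); contrapositively O(¬r → ¬u). Since O(¬r) holds, K gives O(¬u).
From O(¬u) and premise 8, O(¬u → g), we obtain O(g).
From O(g) and premise 6, O(g → ¬j), we obtain O(¬j).
Applying K to premise 11 (O(¬j → ¬w)) and O(¬j) yields O(¬w).
Premise 10 is O(¬v → w); contrapositively O(¬w → v). Since O(¬w) holds, K gives O(v).
However, F(v) at premise 9 amounts to O(¬v).
We now have both O(v) and O(¬v) — v is simultaneously obligatory and forbidden, violating the D-axiom.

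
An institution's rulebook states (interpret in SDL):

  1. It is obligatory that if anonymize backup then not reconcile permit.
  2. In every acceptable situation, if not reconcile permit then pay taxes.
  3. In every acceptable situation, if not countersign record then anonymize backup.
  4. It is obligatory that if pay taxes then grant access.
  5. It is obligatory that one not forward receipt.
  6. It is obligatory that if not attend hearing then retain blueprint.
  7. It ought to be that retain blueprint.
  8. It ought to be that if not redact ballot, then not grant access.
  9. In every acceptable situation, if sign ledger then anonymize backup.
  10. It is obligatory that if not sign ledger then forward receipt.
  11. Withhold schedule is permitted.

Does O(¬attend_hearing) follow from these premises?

No

Premise 6 is O(¬attend_hearing → retain_blueprint); even if O(retain_blueprint) held, inferring O(¬attend_hearing) would be affirming the consequent — invalid.
No other premise forces O(¬attend_hearing). An ideal world satisfying every premise can still have ¬attend_hearing false, so O(¬attend_hearing) is not derivable.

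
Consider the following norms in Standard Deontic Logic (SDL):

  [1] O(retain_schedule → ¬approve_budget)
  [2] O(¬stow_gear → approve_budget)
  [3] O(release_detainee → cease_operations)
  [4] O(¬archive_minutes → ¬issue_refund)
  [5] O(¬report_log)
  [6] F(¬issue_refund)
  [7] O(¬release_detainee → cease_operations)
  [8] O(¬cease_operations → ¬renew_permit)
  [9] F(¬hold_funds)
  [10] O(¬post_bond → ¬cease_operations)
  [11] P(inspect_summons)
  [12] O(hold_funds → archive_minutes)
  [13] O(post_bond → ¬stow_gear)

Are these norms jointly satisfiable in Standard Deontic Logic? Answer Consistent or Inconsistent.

Consistent

Premise 4 is O(¬archive_minutes → ¬issue_refund), but O(¬archive_minutes) is not derivable from the premises, so it does not yield O(¬issue_refund).
So O(¬issue_refund) is not derivable, and the apparent clash with O(issue_refund) does not arise.
A world satisfying every obligation exists (e.g. approve_budget=true, archive_minutes=true, cease_operations=true, hold_funds=true, inspect_summons=false, issue_refund=true, post_bond=true, release_detainee=false, renew_permit=false, report_log=false, retain_schedule=false, stow_gear=false); no atom is both obligatory and forbidden, so the set is consistent.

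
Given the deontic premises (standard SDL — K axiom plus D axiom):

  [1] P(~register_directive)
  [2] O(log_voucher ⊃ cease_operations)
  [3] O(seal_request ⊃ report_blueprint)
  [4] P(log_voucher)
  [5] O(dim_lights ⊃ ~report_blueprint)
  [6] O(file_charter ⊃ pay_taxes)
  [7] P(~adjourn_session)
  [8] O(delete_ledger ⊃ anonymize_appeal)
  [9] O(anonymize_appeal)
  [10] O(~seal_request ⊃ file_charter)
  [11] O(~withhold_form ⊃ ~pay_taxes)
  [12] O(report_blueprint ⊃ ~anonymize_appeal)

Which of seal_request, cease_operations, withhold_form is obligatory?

Premise 9 gives O(anonymize_appeal).
The contrapositive of premise 12 (O(report_blueprint ⊃ ~anonymize_appeal)) is O(anonymize_appeal ⊃ ~report_blueprint), and O(anonymize_appeal) is already established, so O(~report_blueprint).
Premise 3, O(seal_request ⊃ report_blueprint), contraposes to O(~report_blueprint ⊃ ~seal_request); with O(~report_blueprint) we get O(~seal_request).
From O(~seal_request) and premise 10, O(~seal_request ⊃ file_charter), we obtain O(file_charter).
Applying K to premise 6 (O(file_charter ⊃ pay_taxes)) and O(file_charter) yields O(pay_taxes).
Premise 11, O(~withhold_form ⊃ ~pay_taxes), contraposes to O(pay_taxes ⊃ withhold_form); with O(pay_taxes) we get O(withhold_form).
So O(withhold_form) holds — withhold_form is obligatory. None of the other listed options is made obligatory by any chain of premises.

withhold_form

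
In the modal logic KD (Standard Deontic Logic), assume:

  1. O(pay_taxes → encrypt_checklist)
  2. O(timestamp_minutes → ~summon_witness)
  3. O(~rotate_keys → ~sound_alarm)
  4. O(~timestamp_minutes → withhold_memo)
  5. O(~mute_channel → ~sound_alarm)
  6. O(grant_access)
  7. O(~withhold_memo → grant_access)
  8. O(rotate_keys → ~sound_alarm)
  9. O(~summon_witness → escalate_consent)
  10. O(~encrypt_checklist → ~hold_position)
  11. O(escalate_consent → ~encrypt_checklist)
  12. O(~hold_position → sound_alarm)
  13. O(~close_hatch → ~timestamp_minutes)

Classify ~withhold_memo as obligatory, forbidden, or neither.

Forbidden

Premises 8 and 3 cover both cases: O(rotate_keys → ~sound_alarm) and O(~rotate_keys → ~sound_alarm). Since rotate_keys ∨ ~rotate_keys is a tautology, O(~sound_alarm) follows.
Premise 12 is O(~hold_position → sound_alarm); contrapositively O(~sound_alarm → hold_position). Since O(~sound_alarm) holds, K gives O(hold_position).
Premise 10 is O(~encrypt_checklist → ~hold_position); contrapositively O(hold_position → encrypt_checklist). Since O(hold_position) holds, K gives O(encrypt_checklist).
Premise 11 is O(escalate_consent → ~encrypt_checklist); contrapositively O(encrypt_checklist → ~escalate_consent). Since O(encrypt_checklist) holds, K gives O(~escalate_consent).
Premise 9 is O(~summon_witness → escalate_consent); contrapositively O(~escalate_consent → summon_witness). Since O(~escalate_consent) holds, K gives O(summon_witness).
Premise 2, O(timestamp_minutes → ~summon_witness), contraposes to O(summon_witness → ~timestamp_minutes); with O(summon_witness) we get O(~timestamp_minutes).
From O(~timestamp_minutes) and premise 4, O(~timestamp_minutes → withhold_memo), we obtain O(withhold_memo).
Premises 1, 5, 6, 7, 13 do not contribute to this derivation.
Thus O(withhold_memo), which is F(~withhold_memo): ~withhold_memo is forbidden.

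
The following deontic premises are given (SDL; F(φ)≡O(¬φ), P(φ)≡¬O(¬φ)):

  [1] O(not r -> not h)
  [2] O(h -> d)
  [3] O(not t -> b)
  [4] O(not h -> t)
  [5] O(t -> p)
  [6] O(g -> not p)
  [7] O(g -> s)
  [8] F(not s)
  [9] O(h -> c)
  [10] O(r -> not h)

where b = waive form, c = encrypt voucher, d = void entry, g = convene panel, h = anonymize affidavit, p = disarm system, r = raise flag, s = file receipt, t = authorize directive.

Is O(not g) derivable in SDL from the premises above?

By case analysis on not r: premise 1 gives O(not r -> not h) and premise 10 gives O(r -> not h), so O(not h) either way.
From O(not h) and premise 4, O(not h -> t), we obtain O(t).
Premise 5 is O(t -> p); since O(t), deontic closure gives O(p).
Premise 6 is O(g -> not p); contrapositively O(p -> not g). Since O(p) holds, K gives O(not g).
Premises 2, 3, 7, 8, 9 do not contribute to this derivation.
So O(not g) follows.

Yes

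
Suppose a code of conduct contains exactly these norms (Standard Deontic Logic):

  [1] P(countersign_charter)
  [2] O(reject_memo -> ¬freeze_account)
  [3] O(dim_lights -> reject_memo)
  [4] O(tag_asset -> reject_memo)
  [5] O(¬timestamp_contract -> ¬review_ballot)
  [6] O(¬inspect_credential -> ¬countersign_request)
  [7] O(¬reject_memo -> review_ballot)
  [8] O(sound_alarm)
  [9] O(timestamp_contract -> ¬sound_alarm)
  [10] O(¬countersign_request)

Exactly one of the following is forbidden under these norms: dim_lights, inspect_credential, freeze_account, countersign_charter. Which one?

freeze_account

Premise 8 gives O(sound_alarm).
The contrapositive of premise 9 (O(timestamp_contract -> ¬sound_alarm)) is O(sound_alarm -> ¬timestamp_contract), and O(sound_alarm) is already established, so O(¬timestamp_contract).
With premise 5, O(¬timestamp_contract -> ¬review_ballot), the K-axiom yields O(¬review_ballot).
Premise 7 is O(¬reject_memo -> review_ballot); contrapositively O(¬review_ballot -> reject_memo). Since O(¬review_ballot) holds, K gives O(reject_memo).
With premise 2, O(reject_memo -> ¬freeze_account), the K-axiom yields O(¬freeze_account).
So O(¬freeze_account) holds, i.e. freeze_account is forbidden. None of the other listed options is forbidden under the premises.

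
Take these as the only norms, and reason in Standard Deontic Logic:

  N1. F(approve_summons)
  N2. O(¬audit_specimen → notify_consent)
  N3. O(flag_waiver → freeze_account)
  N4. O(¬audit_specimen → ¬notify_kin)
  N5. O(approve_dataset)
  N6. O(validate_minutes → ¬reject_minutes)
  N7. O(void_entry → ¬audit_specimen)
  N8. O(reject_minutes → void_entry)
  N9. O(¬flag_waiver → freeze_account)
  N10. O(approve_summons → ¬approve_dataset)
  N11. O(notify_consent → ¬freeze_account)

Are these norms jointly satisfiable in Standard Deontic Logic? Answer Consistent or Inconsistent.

Consistent

Premise 10 is O(approve_summons → ¬approve_dataset), but O(approve_summons) is not derivable from the premises, so it does not yield O(¬approve_dataset).
So O(¬approve_dataset) is not derivable, and the apparent clash with O(approve_dataset) does not arise.
A world satisfying every obligation exists (e.g. approve_dataset=true, approve_summons=false, audit_specimen=true, flag_waiver=false, freeze_account=true, notify_consent=false, notify_kin=false, reject_minutes=false, validate_minutes=false, void_entry=false); no atom is both obligatory and forbidden, so the set is consistent.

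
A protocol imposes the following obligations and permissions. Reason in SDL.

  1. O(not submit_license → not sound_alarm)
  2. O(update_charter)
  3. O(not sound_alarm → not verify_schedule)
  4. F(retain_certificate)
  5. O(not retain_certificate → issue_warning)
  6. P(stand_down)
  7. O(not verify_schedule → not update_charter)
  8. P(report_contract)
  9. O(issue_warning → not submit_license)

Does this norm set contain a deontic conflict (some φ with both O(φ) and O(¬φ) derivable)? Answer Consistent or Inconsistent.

Inconsistent

Premise 2 states O(update_charter) outright.
Premise 7 is O(not verify_schedule → not update_charter); contrapositively O(update_charter → verify_schedule). Since O(update_charter) holds, K gives O(verify_schedule).
The contrapositive of premise 3 (O(not sound_alarm → not verify_schedule)) is O(verify_schedule → sound_alarm), and O(verify_schedule) is already established, so O(sound_alarm).
Premise 1 is O(not submit_license → not sound_alarm); contrapositively O(sound_alarm → submit_license). Since O(sound_alarm) holds, K gives O(submit_license).
Premise 9, O(issue_warning → not submit_license), contraposes to O(submit_license → not issue_warning); with O(submit_license) we get O(not issue_warning).
The contrapositive of premise 5 (O(not retain_certificate → issue_warning)) is O(not issue_warning → retain_certificate), and O(not issue_warning) is already established, so O(retain_certificate).
But premise 4, F(retain_certificate), means O(not retain_certificate).
We now have both O(retain_certificate) and O(not retain_certificate) — retain_certificate is simultaneously obligatory and forbidden, violating the D-axiom.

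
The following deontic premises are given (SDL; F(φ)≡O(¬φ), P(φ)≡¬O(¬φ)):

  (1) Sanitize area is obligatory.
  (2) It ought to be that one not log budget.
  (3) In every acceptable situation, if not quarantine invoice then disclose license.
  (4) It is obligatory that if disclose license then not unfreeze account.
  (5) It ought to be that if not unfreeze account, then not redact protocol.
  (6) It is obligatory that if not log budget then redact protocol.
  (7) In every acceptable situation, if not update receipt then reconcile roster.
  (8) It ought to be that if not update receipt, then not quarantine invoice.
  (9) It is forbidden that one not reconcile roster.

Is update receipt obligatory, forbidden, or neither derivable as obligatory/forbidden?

From premise 2 we have O(¬log_budget).
Premise 6 is O(¬log_budget → redact_protocol); since O(¬log_budget), deontic closure gives O(redact_protocol).
The contrapositive of premise 5 (O(¬unfreeze_account → ¬redact_protocol)) is O(redact_protocol → unfreeze_account), and O(redact_protocol) is already established, so O(unfreeze_account).
Premise 4 is O(disclose_license → ¬unfreeze_account); contrapositively O(unfreeze_account → ¬disclose_license). Since O(unfreeze_account) holds, K gives O(¬disclose_license).
Premise 3 is O(¬quarantine_invoice → disclose_license); contrapositively O(¬disclose_license → quarantine_invoice). Since O(¬disclose_license) holds, K gives O(quarantine_invoice).
Premise 8 is O(¬update_receipt → ¬quarantine_invoice); contrapositively O(quarantine_invoice → update_receipt). Since O(quarantine_invoice) holds, K gives O(update_receipt).
Premises 1, 7, 9 do not contribute to this derivation.
Hence update_receipt is obligatory.

Obligatory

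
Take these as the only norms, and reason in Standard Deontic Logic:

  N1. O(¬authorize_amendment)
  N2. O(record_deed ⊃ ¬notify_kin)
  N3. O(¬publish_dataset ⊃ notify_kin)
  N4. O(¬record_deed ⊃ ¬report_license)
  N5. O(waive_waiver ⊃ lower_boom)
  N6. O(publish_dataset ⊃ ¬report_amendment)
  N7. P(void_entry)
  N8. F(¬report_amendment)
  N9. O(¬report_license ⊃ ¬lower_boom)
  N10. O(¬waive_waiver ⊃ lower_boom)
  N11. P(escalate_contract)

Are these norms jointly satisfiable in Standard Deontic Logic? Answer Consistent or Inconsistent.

Inconsistent

Premises 10 and 5 cover both cases: O(¬waive_waiver ⊃ lower_boom) and O(waive_waiver ⊃ lower_boom). Since ¬waive_waiver ∨ waive_waiver is a tautology, O(lower_boom) follows.
Premise 9, O(¬report_license ⊃ ¬lower_boom), contraposes to O(lower_boom ⊃ report_license); with O(lower_boom) we get O(report_license).
The contrapositive of premise 4 (O(¬record_deed ⊃ ¬report_license)) is O(report_license ⊃ record_deed), and O(report_license) is already established, so O(record_deed).
From O(record_deed) and premise 2, O(record_deed ⊃ ¬notify_kin), we obtain O(¬notify_kin).
Premise 3 is O(¬publish_dataset ⊃ notify_kin); contrapositively O(¬notify_kin ⊃ publish_dataset). Since O(¬notify_kin) holds, K gives O(publish_dataset).
Premise 6 is O(publish_dataset ⊃ ¬report_amendment); since O(publish_dataset), deontic closure gives O(¬report_amendment).
But premise 8, F(¬report_amendment), means O(report_amendment).
We now have both O(¬report_amendment) and O(report_amendment) — report_amendment is simultaneously obligatory and forbidden, violating the D-axiom.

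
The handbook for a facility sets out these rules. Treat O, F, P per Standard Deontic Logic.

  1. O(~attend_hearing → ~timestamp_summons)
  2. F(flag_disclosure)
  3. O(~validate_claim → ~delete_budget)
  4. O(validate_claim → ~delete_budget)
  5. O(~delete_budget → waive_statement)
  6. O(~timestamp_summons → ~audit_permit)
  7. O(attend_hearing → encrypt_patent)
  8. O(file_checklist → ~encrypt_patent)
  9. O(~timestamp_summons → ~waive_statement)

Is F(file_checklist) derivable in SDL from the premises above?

Premises 3 and 4 cover both cases: O(~validate_claim → ~delete_budget) and O(validate_claim → ~delete_budget). Since ~validate_claim ∨ validate_claim is a tautology, O(~delete_budget) follows.
Premise 5 is O(~delete_budget → waive_statement); since O(~delete_budget), deontic closure gives O(waive_statement).
Premise 9 is O(~timestamp_summons → ~waive_statement); contrapositively O(waive_statement → timestamp_summons). Since O(waive_statement) holds, K gives O(timestamp_summons).
The contrapositive of premise 1 (O(~attend_hearing → ~timestamp_summons)) is O(timestamp_summons → attend_hearing), and O(timestamp_summons) is already established, so O(attend_hearing).
With premise 7, O(attend_hearing → encrypt_patent), the K-axiom yields O(encrypt_patent).
The contrapositive of premise 8 (O(file_checklist → ~encrypt_patent)) is O(encrypt_patent → ~file_checklist), and O(encrypt_patent) is already established, so O(~file_checklist).
Premises 2, 6 do not contribute to this derivation.
So O(~file_checklist) holds, i.e. F(file_checklist). The claim follows.

Yes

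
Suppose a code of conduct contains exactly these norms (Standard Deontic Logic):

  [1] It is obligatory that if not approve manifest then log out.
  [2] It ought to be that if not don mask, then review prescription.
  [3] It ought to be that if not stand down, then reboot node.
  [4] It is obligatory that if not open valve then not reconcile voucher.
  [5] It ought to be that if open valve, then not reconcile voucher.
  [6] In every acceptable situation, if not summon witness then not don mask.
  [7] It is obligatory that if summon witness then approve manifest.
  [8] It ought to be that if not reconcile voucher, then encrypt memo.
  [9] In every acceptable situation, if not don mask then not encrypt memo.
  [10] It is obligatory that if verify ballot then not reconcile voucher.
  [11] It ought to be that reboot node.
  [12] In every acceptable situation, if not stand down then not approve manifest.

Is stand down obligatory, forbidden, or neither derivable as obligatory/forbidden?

Premises 5 and 4 cover both cases: O(open_valve → ¬reconcile_voucher) and O(¬open_valve → ¬reconcile_voucher). Since open_valve ∨ ¬open_valve is a tautology, O(¬reconcile_voucher) follows.
Premise 8 is O(¬reconcile_voucher → encrypt_memo); since O(¬reconcile_voucher), deontic closure gives O(encrypt_memo).
Premise 9, O(¬don_mask → ¬encrypt_memo), contraposes to O(encrypt_memo → don_mask); with O(encrypt_memo) we get O(don_mask).
Premise 6, O(¬summon_witness → ¬don_mask), contraposes to O(don_mask → summon_witness); with O(don_mask) we get O(summon_witness).
With premise 7, O(summon_witness → approve_manifest), the K-axiom yields O(approve_manifest).
The contrapositive of premise 12 (O(¬stand_down → ¬approve_manifest)) is O(approve_manifest → stand_down), and O(approve_manifest) is already established, so O(stand_down).
Premises 1, 2, 3, 10, 11 do not contribute to this derivation.
Hence stand_down is obligatory.

Obligatory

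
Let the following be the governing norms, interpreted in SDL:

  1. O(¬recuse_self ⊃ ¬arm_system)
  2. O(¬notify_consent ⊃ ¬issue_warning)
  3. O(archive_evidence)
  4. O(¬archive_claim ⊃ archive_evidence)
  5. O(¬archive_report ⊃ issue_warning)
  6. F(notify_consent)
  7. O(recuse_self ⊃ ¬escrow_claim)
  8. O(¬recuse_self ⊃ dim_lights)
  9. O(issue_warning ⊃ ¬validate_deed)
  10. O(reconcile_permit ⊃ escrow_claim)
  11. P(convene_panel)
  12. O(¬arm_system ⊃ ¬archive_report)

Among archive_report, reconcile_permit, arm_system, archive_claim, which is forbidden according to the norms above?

reconcile_permit

Premise 6 is F(notify_consent), i.e. O(¬notify_consent).
From O(¬notify_consent) and premise 2, O(¬notify_consent ⊃ ¬issue_warning), we obtain O(¬issue_warning).
The contrapositive of premise 5 (O(¬archive_report ⊃ issue_warning)) is O(¬issue_warning ⊃ archive_report), and O(¬issue_warning) is already established, so O(archive_report).
Premise 12 is O(¬arm_system ⊃ ¬archive_report); contrapositively O(archive_report ⊃ arm_system). Since O(archive_report) holds, K gives O(arm_system).
Premise 1, O(¬recuse_self ⊃ ¬arm_system), contraposes to O(arm_system ⊃ recuse_self); with O(arm_system) we get O(recuse_self).
Applying K to premise 7 (O(recuse_self ⊃ ¬escrow_claim)) and O(recuse_self) yields O(¬escrow_claim).
Premise 10 is O(reconcile_permit ⊃ escrow_claim); contrapositively O(¬escrow_claim ⊃ ¬reconcile_permit). Since O(¬escrow_claim) holds, K gives O(¬reconcile_permit).
So O(¬reconcile_permit) holds, i.e. reconcile_permit is forbidden. None of the other listed options is forbidden under the premises.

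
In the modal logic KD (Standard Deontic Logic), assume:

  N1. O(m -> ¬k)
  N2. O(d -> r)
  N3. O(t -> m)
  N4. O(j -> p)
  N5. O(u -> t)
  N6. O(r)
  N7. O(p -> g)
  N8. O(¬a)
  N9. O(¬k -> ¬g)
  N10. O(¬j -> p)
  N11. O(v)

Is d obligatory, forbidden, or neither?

Neither

Premise 2 is O(d -> r); even if O(r) held, inferring O(d) would be affirming the consequent — invalid.
No premise or chain of K-axiom applications forces O(d), and none forces O(¬d). So d is neither obligatory nor forbidden under these norms.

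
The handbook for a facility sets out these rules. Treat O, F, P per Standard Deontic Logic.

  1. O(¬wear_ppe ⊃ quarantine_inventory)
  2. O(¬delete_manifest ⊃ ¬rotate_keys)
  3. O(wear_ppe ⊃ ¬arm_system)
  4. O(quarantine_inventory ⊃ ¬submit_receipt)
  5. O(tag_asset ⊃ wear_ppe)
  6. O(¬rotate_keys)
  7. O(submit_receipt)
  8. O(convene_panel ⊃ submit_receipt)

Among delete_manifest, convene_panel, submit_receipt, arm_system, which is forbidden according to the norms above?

Premise 7 gives O(submit_receipt).
Premise 4, O(quarantine_inventory ⊃ ¬submit_receipt), contraposes to O(submit_receipt ⊃ ¬quarantine_inventory); with O(submit_receipt) we get O(¬quarantine_inventory).
Premise 1 is O(¬wear_ppe ⊃ quarantine_inventory); contrapositively O(¬quarantine_inventory ⊃ wear_ppe). Since O(¬quarantine_inventory) holds, K gives O(wear_ppe).
Applying K to premise 3 (O(wear_ppe ⊃ ¬arm_system)) and O(wear_ppe) yields O(¬arm_system).
So O(¬arm_system) holds, i.e. arm_system is forbidden. None of the other listed options is forbidden under the premises.

arm_system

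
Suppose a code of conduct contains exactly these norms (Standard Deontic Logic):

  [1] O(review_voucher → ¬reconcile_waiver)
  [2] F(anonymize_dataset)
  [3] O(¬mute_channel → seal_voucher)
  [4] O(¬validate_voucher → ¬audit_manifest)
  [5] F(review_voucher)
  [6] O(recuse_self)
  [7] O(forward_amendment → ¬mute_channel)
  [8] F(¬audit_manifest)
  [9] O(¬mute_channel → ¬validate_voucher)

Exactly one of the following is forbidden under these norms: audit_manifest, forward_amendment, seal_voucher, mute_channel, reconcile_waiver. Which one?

F(¬audit_manifest) at premise 8 means O(audit_manifest).
The contrapositive of premise 4 (O(¬validate_voucher → ¬audit_manifest)) is O(audit_manifest → validate_voucher), and O(audit_manifest) is already established, so O(validate_voucher).
The contrapositive of premise 9 (O(¬mute_channel → ¬validate_voucher)) is O(validate_voucher → mute_channel), and O(validate_voucher) is already established, so O(mute_channel).
The contrapositive of premise 7 (O(forward_amendment → ¬mute_channel)) is O(mute_channel → ¬forward_amendment), and O(mute_channel) is already established, so O(¬forward_amendment).
So O(¬forward_amendment) holds, i.e. forward_amendment is forbidden. None of the other listed options is forbidden under the premises.

forward_amendment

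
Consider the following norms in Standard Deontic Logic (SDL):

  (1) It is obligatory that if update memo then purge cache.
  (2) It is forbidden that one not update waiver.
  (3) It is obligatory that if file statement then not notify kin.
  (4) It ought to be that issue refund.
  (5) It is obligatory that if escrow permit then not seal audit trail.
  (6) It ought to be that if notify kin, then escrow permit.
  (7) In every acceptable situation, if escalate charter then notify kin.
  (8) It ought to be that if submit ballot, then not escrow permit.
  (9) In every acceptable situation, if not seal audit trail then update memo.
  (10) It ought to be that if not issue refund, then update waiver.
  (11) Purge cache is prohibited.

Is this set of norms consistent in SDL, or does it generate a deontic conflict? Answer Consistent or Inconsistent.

Consistent

Premise 10 is O(¬issue_refund → update_waiver); even if O(update_waiver) held, inferring O(¬issue_refund) would be affirming the consequent — invalid.
So O(¬issue_refund) is not derivable, and the apparent clash with O(issue_refund) does not arise.
A world satisfying every obligation exists (e.g. escalate_charter=false, escrow_permit=false, file_statement=false, issue_refund=true, notify_kin=false, purge_cache=false, seal_audit_trail=true, submit_ballot=false, update_memo=false, update_waiver=true); no atom is both obligatory and forbidden, so the set is consistent.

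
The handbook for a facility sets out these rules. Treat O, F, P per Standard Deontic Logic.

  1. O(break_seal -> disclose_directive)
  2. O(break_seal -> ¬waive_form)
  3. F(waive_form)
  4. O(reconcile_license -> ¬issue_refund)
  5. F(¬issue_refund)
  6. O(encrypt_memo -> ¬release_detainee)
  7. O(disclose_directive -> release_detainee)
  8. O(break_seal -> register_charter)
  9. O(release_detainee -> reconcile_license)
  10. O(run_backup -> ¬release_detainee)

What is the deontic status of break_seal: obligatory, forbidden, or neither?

Premise 5 is F(¬issue_refund), i.e. O(issue_refund).
Premise 4 is O(reconcile_license -> ¬issue_refund); contrapositively O(issue_refund -> ¬reconcile_license). Since O(issue_refund) holds, K gives O(¬reconcile_license).
Premise 9, O(release_detainee -> reconcile_license), contraposes to O(¬reconcile_license -> ¬release_detainee); with O(¬reconcile_license) we get O(¬release_detainee).
Premise 7, O(disclose_directive -> release_detainee), contraposes to O(¬release_detainee -> ¬disclose_directive); with O(¬release_detainee) we get O(¬disclose_directive).
Premise 1 is O(break_seal -> disclose_directive); contrapositively O(¬disclose_directive -> ¬break_seal). Since O(¬disclose_directive) holds, K gives O(¬break_seal).
Premises 2, 3, 6, 8, 10 do not contribute to this derivation.
Thus O(¬break_seal), which is F(break_seal): break_seal is forbidden.

Forbidden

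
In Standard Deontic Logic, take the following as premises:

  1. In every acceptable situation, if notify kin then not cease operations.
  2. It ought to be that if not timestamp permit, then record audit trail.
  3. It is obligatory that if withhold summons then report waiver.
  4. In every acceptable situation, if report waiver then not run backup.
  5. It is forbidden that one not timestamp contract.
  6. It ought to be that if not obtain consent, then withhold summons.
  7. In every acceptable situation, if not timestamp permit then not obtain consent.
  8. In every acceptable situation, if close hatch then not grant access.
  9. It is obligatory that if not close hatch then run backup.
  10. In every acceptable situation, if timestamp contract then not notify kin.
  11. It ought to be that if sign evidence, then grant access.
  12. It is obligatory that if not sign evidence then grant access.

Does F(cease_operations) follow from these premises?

No

Premise 1 is O(notify_kin → ¬cease_operations), but O(notify_kin) is not derivable from the premises, so it does not yield O(¬cease_operations).
No other premise forces O(¬cease_operations). An ideal world satisfying every premise can still have cease_operations true, so F(cease_operations) is not derivable.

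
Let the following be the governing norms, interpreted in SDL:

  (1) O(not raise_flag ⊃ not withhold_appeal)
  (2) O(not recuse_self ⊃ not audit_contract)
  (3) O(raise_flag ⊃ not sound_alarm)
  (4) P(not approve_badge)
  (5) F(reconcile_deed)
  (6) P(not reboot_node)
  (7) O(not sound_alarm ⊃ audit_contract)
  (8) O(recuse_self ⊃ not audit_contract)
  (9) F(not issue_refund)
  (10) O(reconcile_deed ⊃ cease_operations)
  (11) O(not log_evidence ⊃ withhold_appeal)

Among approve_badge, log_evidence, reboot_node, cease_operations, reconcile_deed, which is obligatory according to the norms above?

log_evidence

Premises 2 and 8 cover both cases: O(not recuse_self ⊃ not audit_contract) and O(recuse_self ⊃ not audit_contract). Since not recuse_self ∨ recuse_self is a tautology, O(not audit_contract) follows.
Premise 7, O(not sound_alarm ⊃ audit_contract), contraposes to O(not audit_contract ⊃ sound_alarm); with O(not audit_contract) we get O(sound_alarm).
The contrapositive of premise 3 (O(raise_flag ⊃ not sound_alarm)) is O(sound_alarm ⊃ not raise_flag), and O(sound_alarm) is already established, so O(not raise_flag).
With premise 1, O(not raise_flag ⊃ not withhold_appeal), the K-axiom yields O(not withhold_appeal).
Premise 11, O(not log_evidence ⊃ withhold_appeal), contraposes to O(not withhold_appeal ⊃ log_evidence); with O(not withhold_appeal) we get O(log_evidence).
So O(log_evidence) holds — log_evidence is obligatory. None of the other listed options is made obligatory by any chain of premises.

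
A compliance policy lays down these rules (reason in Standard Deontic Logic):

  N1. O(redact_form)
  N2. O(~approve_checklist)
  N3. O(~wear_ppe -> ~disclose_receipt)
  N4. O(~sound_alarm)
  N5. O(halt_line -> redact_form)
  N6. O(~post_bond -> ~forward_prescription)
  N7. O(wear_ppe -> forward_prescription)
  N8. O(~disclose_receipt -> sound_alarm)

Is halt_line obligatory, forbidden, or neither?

Premise 5 is O(halt_line -> redact_form); even if O(redact_form) held, inferring O(halt_line) would be affirming the consequent — invalid.
No premise or chain of K-axiom applications forces O(halt_line), and none forces O(~halt_line). So halt_line is neither obligatory nor forbidden under these norms.

Neither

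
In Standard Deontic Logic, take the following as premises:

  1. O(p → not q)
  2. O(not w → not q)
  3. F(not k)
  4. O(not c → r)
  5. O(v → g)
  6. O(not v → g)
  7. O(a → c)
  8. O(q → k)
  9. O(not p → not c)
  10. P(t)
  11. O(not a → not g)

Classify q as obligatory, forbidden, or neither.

Premises 5 and 6 cover both cases: O(v → g) and O(not v → g). Since v ∨ not v is a tautology, O(g) follows.
Premise 11, O(not a → not g), contraposes to O(g → a); with O(g) we get O(a).
With premise 7, O(a → c), the K-axiom yields O(c).
Premise 9, O(not p → not c), contraposes to O(c → p); with O(c) we get O(p).
With premise 1, O(p → not q), the K-axiom yields O(not q).
Premises 2, 3, 4, 8, 10 do not contribute to this derivation.
Thus O(not q), which is F(q): q is forbidden.

Forbidden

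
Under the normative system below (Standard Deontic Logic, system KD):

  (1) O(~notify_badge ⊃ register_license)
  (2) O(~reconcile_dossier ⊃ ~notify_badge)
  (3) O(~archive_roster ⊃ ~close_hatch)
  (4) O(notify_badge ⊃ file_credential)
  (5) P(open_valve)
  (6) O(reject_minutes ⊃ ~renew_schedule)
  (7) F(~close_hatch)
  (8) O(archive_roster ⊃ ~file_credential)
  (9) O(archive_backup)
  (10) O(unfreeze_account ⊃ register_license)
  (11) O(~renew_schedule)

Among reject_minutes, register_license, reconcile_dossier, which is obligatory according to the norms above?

register_license

F(~close_hatch) at premise 7 means O(close_hatch).
Premise 3 is O(~archive_roster ⊃ ~close_hatch); contrapositively O(close_hatch ⊃ archive_roster). Since O(close_hatch) holds, K gives O(archive_roster).
With premise 8, O(archive_roster ⊃ ~file_credential), the K-axiom yields O(~file_credential).
Premise 4, O(notify_badge ⊃ file_credential), contraposes to O(~file_credential ⊃ ~notify_badge); with O(~file_credential) we get O(~notify_badge).
With premise 1, O(~notify_badge ⊃ register_license), the K-axiom yields O(register_license).
So O(register_license) holds — register_license is obligatory. None of the other listed options is made obligatory by any chain of premises.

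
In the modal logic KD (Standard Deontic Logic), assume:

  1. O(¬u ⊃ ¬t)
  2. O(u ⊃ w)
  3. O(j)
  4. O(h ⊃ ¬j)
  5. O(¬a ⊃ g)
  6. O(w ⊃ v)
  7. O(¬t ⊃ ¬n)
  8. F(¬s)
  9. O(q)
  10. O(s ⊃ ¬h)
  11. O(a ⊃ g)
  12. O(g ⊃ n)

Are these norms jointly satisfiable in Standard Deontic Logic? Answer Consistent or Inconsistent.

Premise 4 is O(h ⊃ ¬j), but O(h) is not derivable from the premises, so it does not yield O(¬j).
So O(¬j) is not derivable, and the apparent clash with O(j) does not arise.
A world satisfying every obligation exists (e.g. a=false, g=true, h=false, j=true, n=true, q=true, s=true, t=true, u=true, v=true, w=true); no atom is both obligatory and forbidden, so the set is consistent.

Consistent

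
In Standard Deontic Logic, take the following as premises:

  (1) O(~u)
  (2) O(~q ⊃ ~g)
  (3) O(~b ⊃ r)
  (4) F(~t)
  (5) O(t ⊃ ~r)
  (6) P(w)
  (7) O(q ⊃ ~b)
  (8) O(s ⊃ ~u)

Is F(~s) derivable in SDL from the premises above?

Premise 8 is O(s ⊃ ~u); even if O(~u) held, inferring O(s) would be affirming the consequent — invalid.
No other premise forces O(s). An ideal world satisfying every premise can still have ~s true, so F(~s) is not derivable.

No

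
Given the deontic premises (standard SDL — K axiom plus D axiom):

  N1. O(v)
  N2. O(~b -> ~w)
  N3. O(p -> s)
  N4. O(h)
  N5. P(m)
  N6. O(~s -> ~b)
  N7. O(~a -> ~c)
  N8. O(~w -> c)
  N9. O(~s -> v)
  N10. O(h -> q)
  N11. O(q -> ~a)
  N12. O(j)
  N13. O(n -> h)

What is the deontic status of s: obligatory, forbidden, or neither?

Obligatory

From premise 4 we have O(h).
Premise 10 is O(h -> q); since O(h), deontic closure gives O(q).
Premise 11 is O(q -> ~a); since O(q), deontic closure gives O(~a).
From O(~a) and premise 7, O(~a -> ~c), we obtain O(~c).
Premise 8, O(~w -> c), contraposes to O(~c -> w); with O(~c) we get O(w).
The contrapositive of premise 2 (O(~b -> ~w)) is O(w -> b), and O(w) is already established, so O(b).
Premise 6 is O(~s -> ~b); contrapositively O(b -> s). Since O(b) holds, K gives O(s).
Premises 1, 3, 5, 9, 12, 13 do not contribute to this derivation.
Hence s is obligatory.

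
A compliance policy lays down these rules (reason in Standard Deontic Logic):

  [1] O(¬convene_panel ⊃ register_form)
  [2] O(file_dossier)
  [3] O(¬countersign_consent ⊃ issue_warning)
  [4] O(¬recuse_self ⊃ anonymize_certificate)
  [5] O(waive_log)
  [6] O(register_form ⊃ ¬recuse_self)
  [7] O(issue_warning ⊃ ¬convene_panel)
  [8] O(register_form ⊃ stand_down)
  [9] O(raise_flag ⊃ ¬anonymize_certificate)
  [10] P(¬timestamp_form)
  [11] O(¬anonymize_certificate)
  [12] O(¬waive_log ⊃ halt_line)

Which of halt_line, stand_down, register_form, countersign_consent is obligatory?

From premise 11 we have O(¬anonymize_certificate).
Premise 4 is O(¬recuse_self ⊃ anonymize_certificate); contrapositively O(¬anonymize_certificate ⊃ recuse_self). Since O(¬anonymize_certificate) holds, K gives O(recuse_self).
Premise 6 is O(register_form ⊃ ¬recuse_self); contrapositively O(recuse_self ⊃ ¬register_form). Since O(recuse_self) holds, K gives O(¬register_form).
Premise 1 is O(¬convene_panel ⊃ register_form); contrapositively O(¬register_form ⊃ convene_panel). Since O(¬register_form) holds, K gives O(convene_panel).
Premise 7 is O(issue_warning ⊃ ¬convene_panel); contrapositively O(convene_panel ⊃ ¬issue_warning). Since O(convene_panel) holds, K gives O(¬issue_warning).
Premise 3 is O(¬countersign_consent ⊃ issue_warning); contrapositively O(¬issue_warning ⊃ countersign_consent). Since O(¬issue_warning) holds, K gives O(countersign_consent).
So O(countersign_consent) holds — countersign_consent is obligatory. None of the other listed options is made obligatory by any chain of premises.

countersign_consent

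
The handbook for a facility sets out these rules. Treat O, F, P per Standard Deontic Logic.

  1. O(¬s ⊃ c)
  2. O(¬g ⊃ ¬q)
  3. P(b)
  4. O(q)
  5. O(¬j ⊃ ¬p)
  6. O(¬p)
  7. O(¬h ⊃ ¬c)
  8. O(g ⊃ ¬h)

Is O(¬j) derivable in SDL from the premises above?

Premise 5 is O(¬j ⊃ ¬p); even if O(¬p) held, inferring O(¬j) would be affirming the consequent — invalid.
No other premise forces O(¬j). An ideal world satisfying every premise can still have ¬j false, so O(¬j) is not derivable.

No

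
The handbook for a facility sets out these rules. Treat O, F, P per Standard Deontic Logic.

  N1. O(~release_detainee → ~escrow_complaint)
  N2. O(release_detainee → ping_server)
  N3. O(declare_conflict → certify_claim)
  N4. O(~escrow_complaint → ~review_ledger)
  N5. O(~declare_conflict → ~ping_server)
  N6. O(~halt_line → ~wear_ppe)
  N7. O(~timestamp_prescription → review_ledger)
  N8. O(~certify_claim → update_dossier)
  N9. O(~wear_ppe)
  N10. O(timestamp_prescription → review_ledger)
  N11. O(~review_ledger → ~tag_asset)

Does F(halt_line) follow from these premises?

No

Premise 6 is O(~halt_line → ~wear_ppe); even if O(~wear_ppe) held, inferring O(~halt_line) would be affirming the consequent — invalid.
No other premise forces O(~halt_line). An ideal world satisfying every premise can still have halt_line true, so F(halt_line) is not derivable.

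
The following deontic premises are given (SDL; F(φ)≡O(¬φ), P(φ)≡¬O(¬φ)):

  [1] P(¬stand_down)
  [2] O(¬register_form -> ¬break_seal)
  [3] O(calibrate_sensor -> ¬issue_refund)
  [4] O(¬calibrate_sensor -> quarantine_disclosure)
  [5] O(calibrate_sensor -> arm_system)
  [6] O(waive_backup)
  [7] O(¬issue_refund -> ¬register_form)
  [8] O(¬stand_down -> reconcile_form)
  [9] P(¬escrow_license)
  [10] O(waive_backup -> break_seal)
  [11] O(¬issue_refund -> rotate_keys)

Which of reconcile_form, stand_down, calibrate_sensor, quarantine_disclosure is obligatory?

quarantine_disclosure

From premise 6 we have O(waive_backup).
Premise 10 is O(waive_backup -> break_seal); since O(waive_backup), deontic closure gives O(break_seal).
Premise 2, O(¬register_form -> ¬break_seal), contraposes to O(break_seal -> register_form); with O(break_seal) we get O(register_form).
Premise 7, O(¬issue_refund -> ¬register_form), contraposes to O(register_form -> issue_refund); with O(register_form) we get O(issue_refund).
The contrapositive of premise 3 (O(calibrate_sensor -> ¬issue_refund)) is O(issue_refund -> ¬calibrate_sensor), and O(issue_refund) is already established, so O(¬calibrate_sensor).
From O(¬calibrate_sensor) and premise 4, O(¬calibrate_sensor -> quarantine_disclosure), we obtain O(quarantine_disclosure).
So O(quarantine_disclosure) holds — quarantine_disclosure is obligatory. None of the other listed options is made obligatory by any chain of premises.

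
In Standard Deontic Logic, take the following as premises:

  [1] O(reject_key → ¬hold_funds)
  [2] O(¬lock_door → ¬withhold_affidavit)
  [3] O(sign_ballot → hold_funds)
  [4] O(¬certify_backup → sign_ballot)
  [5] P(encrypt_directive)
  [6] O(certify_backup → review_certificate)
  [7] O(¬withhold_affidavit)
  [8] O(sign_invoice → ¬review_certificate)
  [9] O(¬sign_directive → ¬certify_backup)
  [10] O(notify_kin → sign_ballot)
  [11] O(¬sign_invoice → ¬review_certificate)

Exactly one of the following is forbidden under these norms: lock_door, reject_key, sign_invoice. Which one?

reject_key

Premises 8 and 11 are O(sign_invoice → ¬review_certificate) and O(¬sign_invoice → ¬review_certificate); every ideal world satisfies sign_invoice or ¬sign_invoice, so in either case ¬review_certificate holds — hence O(¬review_certificate).
Premise 6 is O(certify_backup → review_certificate); contrapositively O(¬review_certificate → ¬certify_backup). Since O(¬review_certificate) holds, K gives O(¬certify_backup).
Premise 4 is O(¬certify_backup → sign_ballot); since O(¬certify_backup), deontic closure gives O(sign_ballot).
From O(sign_ballot) and premise 3, O(sign_ballot → hold_funds), we obtain O(hold_funds).
Premise 1, O(reject_key → ¬hold_funds), contraposes to O(hold_funds → ¬reject_key); with O(hold_funds) we get O(¬reject_key).
So O(¬reject_key) holds, i.e. reject_key is forbidden. None of the other listed options is forbidden under the premises.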